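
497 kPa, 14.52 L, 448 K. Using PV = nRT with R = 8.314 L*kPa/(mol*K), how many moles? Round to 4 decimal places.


PV = nRT, solve for n = PV / (RT).
PV = 497 * 14.52 = 7216.44
RT = 8.314 * 448 = 3724.672
n = 7216.44 / 3724.672
n = 1.93746993 mol, rounded to 4 dp:

1.9375 mol


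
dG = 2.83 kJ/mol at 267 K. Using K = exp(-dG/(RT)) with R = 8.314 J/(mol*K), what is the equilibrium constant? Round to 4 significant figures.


dG is in kJ/mol; multiply by 1000 to match R in J/(mol*K).
RT = 8.314 * 267 = 2219.838 J/mol
exponent = -dG*1000 / (RT) = -(2.83*1000) / 2219.838 = -1.27486781
K = exp(-1.27486781)
K = 0.27946791, rounded to 4 significant figures:

0.2795


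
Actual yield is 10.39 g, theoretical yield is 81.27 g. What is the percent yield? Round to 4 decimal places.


% yield = 100 * actual / theoretical
% yield = 100 * 10.39 / 81.27
% yield = 12.78454534 %, rounded to 4 dp:

12.7845 %


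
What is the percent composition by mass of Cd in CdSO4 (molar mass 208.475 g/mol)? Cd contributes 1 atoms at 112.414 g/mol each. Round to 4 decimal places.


pct = 100 * (n_elem * M_elem) / M_total
mass_contribution = 1 * 112.414 = 112.414 g/mol
pct = 100 * 112.414 / 208.475
pct = 53.922053 %, rounded to 4 dp:

53.9221 %


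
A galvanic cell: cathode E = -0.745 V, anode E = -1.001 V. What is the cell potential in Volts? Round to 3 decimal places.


Standard cell potential: E_cell = E_cathode - E_anode.
E_cell = -0.745 - (-1.001)
E_cell = 0.256 V, rounded to 3 dp:

0.256 V


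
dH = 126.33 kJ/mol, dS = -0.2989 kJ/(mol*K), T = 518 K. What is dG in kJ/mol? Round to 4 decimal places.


Gibbs: dG = dH - T*dS (consistent units, dS already in kJ/(mol*K)).
T*dS = 518 * -0.2989 = -154.8302
dG = 126.33 - (-154.8302)
dG = 281.1602 kJ/mol, rounded to 4 dp:

281.1602 kJ/mol


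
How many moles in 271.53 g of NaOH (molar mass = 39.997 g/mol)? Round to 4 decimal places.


n = mass / M
n = 271.53 / 39.997
n = 6.78875916 mol, rounded to 4 dp:

6.7888 mol


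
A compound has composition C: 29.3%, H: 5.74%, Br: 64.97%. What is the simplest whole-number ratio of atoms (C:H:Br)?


Assume 100 g of compound, divide each mass% by atomic mass to get moles, then normalize by the smallest to get a raw atom ratio.
Moles per 100 g: C: 29.3/12.011 = 2.4394, H: 5.74/1.008 = 5.6944, Br: 64.97/79.904 = 0.8131
Raw ratio (divide by min = 0.8131): C: 3.0, H: 7.003, Br: 1.0
Multiply by 1 to clear fractions: C: 3.0 ~= 3, H: 7.003 ~= 7, Br: 1.0 ~= 1
Reduce by GCD to get the simplest whole-number ratio:

3:7:1


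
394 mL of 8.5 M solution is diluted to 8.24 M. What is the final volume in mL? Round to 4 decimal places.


Dilution: M1*V1 = M2*V2, solve for V2.
V2 = M1*V1 / M2
V2 = 8.5 * 394 / 8.24
V2 = 3349.0 / 8.24
V2 = 406.43203883 mL, rounded to 4 dp:

406.4320 mL


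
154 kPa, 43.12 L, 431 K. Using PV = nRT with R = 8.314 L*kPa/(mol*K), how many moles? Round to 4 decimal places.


PV = nRT, solve for n = PV / (RT).
PV = 154 * 43.12 = 6640.48
RT = 8.314 * 431 = 3583.334
n = 6640.48 / 3583.334
n = 1.85315686 mol, rounded to 4 dp:

1.8532 mol


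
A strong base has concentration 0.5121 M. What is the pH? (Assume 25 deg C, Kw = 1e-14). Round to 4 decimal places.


A strong base dissociates completely, so [OH-] equals the given concentration.
pOH = -log10([OH-]) = -log10(0.5121) = 0.290645
pH = 14 - pOH = 14 - 0.290645
pH = 13.709355, rounded to 4 dp:

13.7094


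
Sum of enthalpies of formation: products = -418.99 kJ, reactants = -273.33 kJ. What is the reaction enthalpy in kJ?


dH_rxn = sum(dH_f products) - sum(dH_f reactants)
dH_rxn = -418.99 - (-273.33)
dH_rxn = -145.66 kJ:

-145.66 kJ


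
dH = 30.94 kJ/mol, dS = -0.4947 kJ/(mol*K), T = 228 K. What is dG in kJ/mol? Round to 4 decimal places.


Gibbs: dG = dH - T*dS (consistent units, dS already in kJ/(mol*K)).
T*dS = 228 * -0.4947 = -112.7916
dG = 30.94 - (-112.7916)
dG = 143.7316 kJ/mol, rounded to 4 dp:

143.7316 kJ/mol


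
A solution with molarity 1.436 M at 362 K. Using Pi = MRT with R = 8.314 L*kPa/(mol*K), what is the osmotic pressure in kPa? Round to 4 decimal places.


Osmotic pressure (van't Hoff): Pi = M*R*T.
RT = 8.314 * 362 = 3009.668
Pi = 1.436 * 3009.668
Pi = 4321.883248 kPa, rounded to 4 dp:

4321.8832 kPa


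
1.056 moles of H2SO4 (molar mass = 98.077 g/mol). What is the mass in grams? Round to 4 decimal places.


mass = n * M
mass = 1.056 * 98.077
mass = 103.569312 g, rounded to 4 dp:

103.5693 g


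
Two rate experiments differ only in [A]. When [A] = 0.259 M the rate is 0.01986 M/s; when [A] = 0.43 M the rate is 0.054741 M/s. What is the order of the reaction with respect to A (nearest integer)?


Rate is proportional to [A]^n, so rate2/rate1 = ([A]2/[A]1)^n. Take logs to solve for n.
rate2/rate1 = 0.054741 / 0.01986 = 2.7563
[A]2/[A]1 = 0.43 / 0.259 = 1.6602
n = ln(2.7563) / ln(1.6602) = 2.0
Nearest integer order:

2


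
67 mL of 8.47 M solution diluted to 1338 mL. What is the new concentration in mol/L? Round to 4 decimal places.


Dilution: M1*V1 = M2*V2, solve for M2.
M2 = M1*V1 / V2
M2 = 8.47 * 67 / 1338
M2 = 567.49 / 1338
M2 = 0.42413303 mol/L, rounded to 4 dp:

0.4241 mol/L


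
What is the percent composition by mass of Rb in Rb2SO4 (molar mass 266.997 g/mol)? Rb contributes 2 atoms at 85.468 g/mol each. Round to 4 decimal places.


pct = 100 * (n_elem * M_elem) / M_total
mass_contribution = 2 * 85.468 = 170.936 g/mol
pct = 100 * 170.936 / 266.997
pct = 64.02169313 %, rounded to 4 dp:

64.0217 %


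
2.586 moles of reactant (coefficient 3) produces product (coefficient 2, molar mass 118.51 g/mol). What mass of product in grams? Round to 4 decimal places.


Use the coefficient ratio to convert reactant moles to product moles, then multiply by the product's molar mass.
moles_P = moles_R * (coeff_P / coeff_R) = 2.586 * (2/3) = 1.724
mass_P = moles_P * M_P = 1.724 * 118.51
mass_P = 204.31124 g, rounded to 4 dp:

204.3112 g


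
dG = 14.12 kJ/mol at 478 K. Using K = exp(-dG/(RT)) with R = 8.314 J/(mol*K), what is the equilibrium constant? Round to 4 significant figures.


dG is in kJ/mol; multiply by 1000 to match R in J/(mol*K).
RT = 8.314 * 478 = 3974.092 J/mol
exponent = -dG*1000 / (RT) = -(14.12*1000) / 3974.092 = -3.55301286
K = exp(-3.55301286)
K = 0.028638227, rounded to 4 significant figures:

0.02864


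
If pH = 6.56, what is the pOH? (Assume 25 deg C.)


At 25 deg C, pH + pOH = 14.
pOH = 14 - pH = 14 - 6.56
pOH = 7.44:

7.44


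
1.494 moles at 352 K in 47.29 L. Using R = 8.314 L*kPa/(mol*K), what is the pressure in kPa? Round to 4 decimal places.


PV = nRT, solve for P = nRT / V.
nRT = 1.494 * 8.314 * 352 = 4372.2328
P = 4372.2328 / 47.29
P = 92.45575809 kPa, rounded to 4 dp:

92.4558 kPa


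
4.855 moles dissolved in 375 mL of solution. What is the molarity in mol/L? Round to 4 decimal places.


Convert volume to liters: V_L = V_mL / 1000.
V_L = 375 / 1000 = 0.375 L
M = n / V_L = 4.855 / 0.375
M = 12.94666667 mol/L, rounded to 4 dp:

12.9467 mol/L


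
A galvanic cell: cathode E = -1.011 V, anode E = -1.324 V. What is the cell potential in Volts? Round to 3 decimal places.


Standard cell potential: E_cell = E_cathode - E_anode.
E_cell = -1.011 - (-1.324)
E_cell = 0.313 V, rounded to 3 dp:

0.313 V


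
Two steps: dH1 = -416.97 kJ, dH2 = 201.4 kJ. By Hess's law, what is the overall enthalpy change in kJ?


Hess's law: enthalpy is a state function, so add the step enthalpies.
dH_total = dH1 + dH2 = -416.97 + (201.4)
dH_total = -215.57 kJ:

-215.57 kJ


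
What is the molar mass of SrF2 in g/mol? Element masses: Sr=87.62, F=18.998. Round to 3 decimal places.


M = sum(count * atomic_mass) over atoms.
M = 1*87.62 + 2*18.998
M = 87.62 + 37.996
M = 125.616 g/mol, rounded to 3 dp:

125.616 g/mol


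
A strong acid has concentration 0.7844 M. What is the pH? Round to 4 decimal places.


A strong acid dissociates completely, so [H+] equals the given concentration.
pH = -log10([H+]) = -log10(0.7844)
pH = 0.10546242, rounded to 4 dp:

0.1055


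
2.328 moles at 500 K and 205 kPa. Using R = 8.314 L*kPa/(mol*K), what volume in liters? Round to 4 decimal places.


PV = nRT, solve for V = nRT / P.
nRT = 2.328 * 8.314 * 500 = 9677.496
V = 9677.496 / 205
V = 47.20729756 L, rounded to 4 dp:

47.2073 L


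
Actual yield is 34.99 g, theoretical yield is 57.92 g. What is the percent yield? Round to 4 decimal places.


% yield = 100 * actual / theoretical
% yield = 100 * 34.99 / 57.92
% yield = 60.4109116 %, rounded to 4 dp:

60.4109 %


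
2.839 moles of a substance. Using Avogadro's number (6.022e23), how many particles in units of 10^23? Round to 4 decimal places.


N = n * NA, then divide by 1e23 for the requested units.
N / 1e23 = n * 6.022
N / 1e23 = 2.839 * 6.022
N / 1e23 = 17.096458, rounded to 4 dp:

17.0965


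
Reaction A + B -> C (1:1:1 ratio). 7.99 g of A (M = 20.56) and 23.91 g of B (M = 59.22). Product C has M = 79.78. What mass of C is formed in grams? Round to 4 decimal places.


Find moles of each reactant; the smaller value is the limiting reagent in a 1:1:1 reaction, so moles_C equals moles of the limiter.
n_A = mass_A / M_A = 7.99 / 20.56 = 0.388619 mol
n_B = mass_B / M_B = 23.91 / 59.22 = 0.403749 mol
Limiting reagent: A (smaller), n_limiting = 0.388619 mol
mass_C = n_limiting * M_C = 0.388619 * 79.78
mass_C = 31.00402382 g, rounded to 4 dp:

31.0040 g


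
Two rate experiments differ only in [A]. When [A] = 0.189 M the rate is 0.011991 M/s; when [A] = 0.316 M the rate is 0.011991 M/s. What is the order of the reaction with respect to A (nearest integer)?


Rate is proportional to [A]^n, so rate2/rate1 = ([A]2/[A]1)^n. Take logs to solve for n.
rate2/rate1 = 0.011991 / 0.011991 = 1.0
[A]2/[A]1 = 0.316 / 0.189 = 1.672
n = ln(1.0) / ln(1.672) = 0.0
Nearest integer order:

0


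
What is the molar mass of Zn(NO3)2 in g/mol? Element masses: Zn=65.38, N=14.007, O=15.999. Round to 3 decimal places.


M = sum(count * atomic_mass) over atoms.
M = 1*65.38 + 2*14.007 + 6*15.999
M = 65.38 + 28.014 + 95.994
M = 189.388 g/mol, rounded to 3 dp:

189.388 g/mol


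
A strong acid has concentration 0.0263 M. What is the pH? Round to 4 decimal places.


A strong acid dissociates completely, so [H+] equals the given concentration.
pH = -log10([H+]) = -log10(0.0263)
pH = 1.58004425, rounded to 4 dp:

1.5800


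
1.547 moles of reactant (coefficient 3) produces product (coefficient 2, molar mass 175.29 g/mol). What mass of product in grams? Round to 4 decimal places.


Use the coefficient ratio to convert reactant moles to product moles, then multiply by the product's molar mass.
moles_P = moles_R * (coeff_P / coeff_R) = 1.547 * (2/3) = 1.031333
mass_P = moles_P * M_P = 1.031333 * 175.29
mass_P = 180.78236157 g, rounded to 4 dp:

180.7824 g


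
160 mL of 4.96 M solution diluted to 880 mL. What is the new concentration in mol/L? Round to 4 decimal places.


Dilution: M1*V1 = M2*V2, solve for M2.
M2 = M1*V1 / V2
M2 = 4.96 * 160 / 880
M2 = 793.6 / 880
M2 = 0.90181818 mol/L, rounded to 4 dp:

0.9018 mol/L


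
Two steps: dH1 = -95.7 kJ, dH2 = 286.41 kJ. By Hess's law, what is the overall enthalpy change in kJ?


Hess's law: enthalpy is a state function, so add the step enthalpies.
dH_total = dH1 + dH2 = -95.7 + (286.41)
dH_total = 190.71 kJ:

190.71 kJ


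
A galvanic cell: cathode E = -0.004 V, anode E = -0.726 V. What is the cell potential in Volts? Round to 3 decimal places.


Standard cell potential: E_cell = E_cathode - E_anode.
E_cell = -0.004 - (-0.726)
E_cell = 0.722 V, rounded to 3 dp:

0.722 V


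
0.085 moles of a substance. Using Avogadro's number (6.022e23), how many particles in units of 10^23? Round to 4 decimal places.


N = n * NA, then divide by 1e23 for the requested units.
N / 1e23 = n * 6.022
N / 1e23 = 0.085 * 6.022
N / 1e23 = 0.51187, rounded to 4 dp:

0.5119


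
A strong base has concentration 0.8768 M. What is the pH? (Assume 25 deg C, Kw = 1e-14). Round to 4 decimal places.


A strong base dissociates completely, so [OH-] equals the given concentration.
pOH = -log10([OH-]) = -log10(0.8768) = 0.057099
pH = 14 - pOH = 14 - 0.057099
pH = 13.942901, rounded to 4 dp:

13.9429


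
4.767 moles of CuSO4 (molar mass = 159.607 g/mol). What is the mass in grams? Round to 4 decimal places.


mass = n * M
mass = 4.767 * 159.607
mass = 760.846569 g, rounded to 4 dp:

760.8466 g


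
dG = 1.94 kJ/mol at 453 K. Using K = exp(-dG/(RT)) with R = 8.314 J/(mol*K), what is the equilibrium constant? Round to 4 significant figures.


dG is in kJ/mol; multiply by 1000 to match R in J/(mol*K).
RT = 8.314 * 453 = 3766.242 J/mol
exponent = -dG*1000 / (RT) = -(1.94*1000) / 3766.242 = -0.51510232
K = exp(-0.51510232)
K = 0.59743946, rounded to 4 significant figures:

0.5974


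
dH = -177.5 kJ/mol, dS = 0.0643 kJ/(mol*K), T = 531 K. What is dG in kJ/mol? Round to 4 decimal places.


Gibbs: dG = dH - T*dS (consistent units, dS already in kJ/(mol*K)).
T*dS = 531 * 0.0643 = 34.1433
dG = -177.5 - (34.1433)
dG = -211.6433 kJ/mol, rounded to 4 dp:

-211.6433 kJ/mol


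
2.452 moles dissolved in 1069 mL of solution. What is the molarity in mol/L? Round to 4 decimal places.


Convert volume to liters: V_L = V_mL / 1000.
V_L = 1069 / 1000 = 1.069 L
M = n / V_L = 2.452 / 1.069
M = 2.29373246 mol/L, rounded to 4 dp:

2.2937 mol/L


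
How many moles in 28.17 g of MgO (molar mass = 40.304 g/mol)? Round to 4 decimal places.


n = mass / M
n = 28.17 / 40.304
n = 0.69893807 mol, rounded to 4 dp:

0.6989 mol


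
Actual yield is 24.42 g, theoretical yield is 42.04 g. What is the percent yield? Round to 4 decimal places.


% yield = 100 * actual / theoretical
% yield = 100 * 24.42 / 42.04
% yield = 58.08753568 %, rounded to 4 dp:

58.0875 %


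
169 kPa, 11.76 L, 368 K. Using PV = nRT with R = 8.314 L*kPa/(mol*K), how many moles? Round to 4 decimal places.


PV = nRT, solve for n = PV / (RT).
PV = 169 * 11.76 = 1987.44
RT = 8.314 * 368 = 3059.552
n = 1987.44 / 3059.552
n = 0.6495853 mol, rounded to 4 dp:

0.6496 mol


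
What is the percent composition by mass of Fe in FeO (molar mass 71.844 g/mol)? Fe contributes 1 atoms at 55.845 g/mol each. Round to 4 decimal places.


pct = 100 * (n_elem * M_elem) / M_total
mass_contribution = 1 * 55.845 = 55.845 g/mol
pct = 100 * 55.845 / 71.844
pct = 77.73091699 %, rounded to 4 dp:

77.7309 %


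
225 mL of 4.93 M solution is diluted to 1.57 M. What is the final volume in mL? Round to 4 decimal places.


Dilution: M1*V1 = M2*V2, solve for V2.
V2 = M1*V1 / M2
V2 = 4.93 * 225 / 1.57
V2 = 1109.25 / 1.57
V2 = 706.52866242 mL, rounded to 4 dp:

706.5287 mL


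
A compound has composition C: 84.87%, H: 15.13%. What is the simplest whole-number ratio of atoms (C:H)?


Assume 100 g of compound, divide each mass% by atomic mass to get moles, then normalize by the smallest to get a raw atom ratio.
Moles per 100 g: C: 84.87/12.011 = 7.066, H: 15.13/1.008 = 15.0099
Raw ratio (divide by min = 7.066): C: 1.0, H: 2.124
Multiply by 8 to clear fractions: C: 8.0 ~= 8, H: 16.994 ~= 17
Reduce by GCD to get the simplest whole-number ratio:

8:17


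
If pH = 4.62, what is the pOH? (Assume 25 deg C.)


At 25 deg C, pH + pOH = 14.
pOH = 14 - pH = 14 - 4.62
pOH = 9.38:

9.38


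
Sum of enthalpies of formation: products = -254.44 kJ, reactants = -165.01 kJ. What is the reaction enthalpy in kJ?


dH_rxn = sum(dH_f products) - sum(dH_f reactants)
dH_rxn = -254.44 - (-165.01)
dH_rxn = -89.43 kJ:

-89.43 kJ


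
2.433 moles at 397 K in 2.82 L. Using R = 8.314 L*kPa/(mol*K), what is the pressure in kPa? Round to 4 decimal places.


PV = nRT, solve for P = nRT / V.
nRT = 2.433 * 8.314 * 397 = 8030.5009
P = 8030.5009 / 2.82
P = 2847.69535461 kPa, rounded to 4 dp:

2847.6954 kPa


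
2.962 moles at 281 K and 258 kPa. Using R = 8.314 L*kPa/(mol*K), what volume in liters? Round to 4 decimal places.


PV = nRT, solve for V = nRT / P.
nRT = 2.962 * 8.314 * 281 = 6919.9251
V = 6919.9251 / 258
V = 26.82141512 L, rounded to 4 dp:

26.8214 L


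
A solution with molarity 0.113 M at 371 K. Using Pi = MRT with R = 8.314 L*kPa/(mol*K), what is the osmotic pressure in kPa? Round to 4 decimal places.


Osmotic pressure (van't Hoff): Pi = M*R*T.
RT = 8.314 * 371 = 3084.494
Pi = 0.113 * 3084.494
Pi = 348.547822 kPa, rounded to 4 dp:

348.5478 kPa


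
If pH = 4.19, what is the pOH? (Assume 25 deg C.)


At 25 deg C, pH + pOH = 14.
pOH = 14 - pH = 14 - 4.19
pOH = 9.81:

9.81


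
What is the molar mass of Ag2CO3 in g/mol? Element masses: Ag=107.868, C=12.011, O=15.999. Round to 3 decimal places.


M = sum(count * atomic_mass) over atoms.
M = 2*107.868 + 1*12.011 + 3*15.999
M = 215.736 + 12.011 + 47.997
M = 275.744 g/mol, rounded to 3 dp:

275.744 g/mol


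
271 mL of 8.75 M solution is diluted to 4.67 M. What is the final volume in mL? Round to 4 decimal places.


Dilution: M1*V1 = M2*V2, solve for V2.
V2 = M1*V1 / M2
V2 = 8.75 * 271 / 4.67
V2 = 2371.25 / 4.67
V2 = 507.76231263 mL, rounded to 4 dp:

507.7623 mL


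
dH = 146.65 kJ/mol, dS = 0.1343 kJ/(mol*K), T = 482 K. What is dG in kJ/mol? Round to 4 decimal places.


Gibbs: dG = dH - T*dS (consistent units, dS already in kJ/(mol*K)).
T*dS = 482 * 0.1343 = 64.7326
dG = 146.65 - (64.7326)
dG = 81.9174 kJ/mol, rounded to 4 dp:

81.9174 kJ/mol


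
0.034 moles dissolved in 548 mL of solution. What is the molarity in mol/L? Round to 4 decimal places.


Convert volume to liters: V_L = V_mL / 1000.
V_L = 548 / 1000 = 0.548 L
M = n / V_L = 0.034 / 0.548
M = 0.0620438 mol/L, rounded to 4 dp:

0.0620 mol/L


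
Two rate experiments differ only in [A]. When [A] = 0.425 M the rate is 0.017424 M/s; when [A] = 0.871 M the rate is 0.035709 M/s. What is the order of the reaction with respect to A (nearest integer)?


Rate is proportional to [A]^n, so rate2/rate1 = ([A]2/[A]1)^n. Take logs to solve for n.
rate2/rate1 = 0.035709 / 0.017424 = 2.0494
[A]2/[A]1 = 0.871 / 0.425 = 2.0494
n = ln(2.0494) / ln(2.0494) = 1.0
Nearest integer order:

1


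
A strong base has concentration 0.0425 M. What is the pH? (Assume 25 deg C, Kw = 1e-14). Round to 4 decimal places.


A strong base dissociates completely, so [OH-] equals the given concentration.
pOH = -log10([OH-]) = -log10(0.0425) = 1.371611
pH = 14 - pOH = 14 - 1.371611
pH = 12.628389, rounded to 4 dp:

12.6284


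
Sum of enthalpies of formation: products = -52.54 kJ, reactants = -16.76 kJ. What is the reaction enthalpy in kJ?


dH_rxn = sum(dH_f products) - sum(dH_f reactants)
dH_rxn = -52.54 - (-16.76)
dH_rxn = -35.78 kJ:

-35.78 kJ


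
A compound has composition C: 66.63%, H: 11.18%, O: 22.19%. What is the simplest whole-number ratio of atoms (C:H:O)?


Assume 100 g of compound, divide each mass% by atomic mass to get moles, then normalize by the smallest to get a raw atom ratio.
Moles per 100 g: C: 66.63/12.011 = 5.5474, H: 11.18/1.008 = 11.0913, O: 22.19/15.999 = 1.387
Raw ratio (divide by min = 1.387): C: 4.0, H: 7.997, O: 1.0
Multiply by 1 to clear fractions: C: 4.0 ~= 4, H: 7.997 ~= 8, O: 1.0 ~= 1
Reduce by GCD to get the simplest whole-number ratio:

4:8:1


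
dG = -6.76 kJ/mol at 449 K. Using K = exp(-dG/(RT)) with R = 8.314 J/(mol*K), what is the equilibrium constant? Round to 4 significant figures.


dG is in kJ/mol; multiply by 1000 to match R in J/(mol*K).
RT = 8.314 * 449 = 3732.986 J/mol
exponent = -dG*1000 / (RT) = -(-6.76*1000) / 3732.986 = 1.81088276
K = exp(1.81088276)
K = 6.1158439, rounded to 4 significant figures:

6.116


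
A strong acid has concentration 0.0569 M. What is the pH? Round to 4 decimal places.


A strong acid dissociates completely, so [H+] equals the given concentration.
pH = -log10([H+]) = -log10(0.0569)
pH = 1.24488773, rounded to 4 dp:

1.2449


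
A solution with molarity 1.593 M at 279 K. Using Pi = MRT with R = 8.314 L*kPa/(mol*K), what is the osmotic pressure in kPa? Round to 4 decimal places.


Osmotic pressure (van't Hoff): Pi = M*R*T.
RT = 8.314 * 279 = 2319.606
Pi = 1.593 * 2319.606
Pi = 3695.132358 kPa, rounded to 4 dp:

3695.1324 kPa


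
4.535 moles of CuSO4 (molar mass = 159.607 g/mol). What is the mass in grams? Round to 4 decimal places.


mass = n * M
mass = 4.535 * 159.607
mass = 723.817745 g, rounded to 4 dp:

723.8177 g


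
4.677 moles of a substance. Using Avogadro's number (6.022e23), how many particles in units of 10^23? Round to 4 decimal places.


N = n * NA, then divide by 1e23 for the requested units.
N / 1e23 = n * 6.022
N / 1e23 = 4.677 * 6.022
N / 1e23 = 28.164894, rounded to 4 dp:

28.1649


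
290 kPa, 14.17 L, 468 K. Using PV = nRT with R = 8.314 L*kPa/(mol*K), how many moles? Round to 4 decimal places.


PV = nRT, solve for n = PV / (RT).
PV = 290 * 14.17 = 4109.3
RT = 8.314 * 468 = 3890.952
n = 4109.3 / 3890.952
n = 1.05611686 mol, rounded to 4 dp:

1.0561 mol


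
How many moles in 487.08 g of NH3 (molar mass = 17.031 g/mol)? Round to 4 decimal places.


n = mass / M
n = 487.08 / 17.031
n = 28.59961247 mol, rounded to 4 dp:

28.5996 mol


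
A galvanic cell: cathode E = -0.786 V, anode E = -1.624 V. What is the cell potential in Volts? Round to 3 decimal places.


Standard cell potential: E_cell = E_cathode - E_anode.
E_cell = -0.786 - (-1.624)
E_cell = 0.838 V, rounded to 3 dp:

0.838 V


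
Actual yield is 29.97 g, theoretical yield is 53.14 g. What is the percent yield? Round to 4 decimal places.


% yield = 100 * actual / theoretical
% yield = 100 * 29.97 / 53.14
% yield = 56.39819345 %, rounded to 4 dp:

56.3982 %


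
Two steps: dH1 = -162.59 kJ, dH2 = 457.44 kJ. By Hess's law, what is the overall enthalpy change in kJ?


Hess's law: enthalpy is a state function, so add the step enthalpies.
dH_total = dH1 + dH2 = -162.59 + (457.44)
dH_total = 294.85 kJ:

294.85 kJ


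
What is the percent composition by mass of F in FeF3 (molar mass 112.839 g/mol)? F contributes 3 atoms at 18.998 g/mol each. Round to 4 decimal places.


pct = 100 * (n_elem * M_elem) / M_total
mass_contribution = 3 * 18.998 = 56.994 g/mol
pct = 100 * 56.994 / 112.839
pct = 50.50913248 %, rounded to 4 dp:

50.5091 %


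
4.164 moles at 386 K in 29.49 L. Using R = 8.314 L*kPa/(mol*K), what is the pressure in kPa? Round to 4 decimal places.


PV = nRT, solve for P = nRT / V.
nRT = 4.164 * 8.314 * 386 = 13363.1255
P = 13363.1255 / 29.49
P = 453.14091217 kPa, rounded to 4 dp:

453.1409 kPa


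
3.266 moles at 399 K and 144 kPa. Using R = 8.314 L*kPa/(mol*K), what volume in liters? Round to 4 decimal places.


PV = nRT, solve for V = nRT / P.
nRT = 3.266 * 8.314 * 399 = 10834.2561
V = 10834.2561 / 144
V = 75.23788958 L, rounded to 4 dp:

75.2379 L


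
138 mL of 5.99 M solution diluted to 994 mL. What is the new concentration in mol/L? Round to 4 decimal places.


Dilution: M1*V1 = M2*V2, solve for M2.
M2 = M1*V1 / V2
M2 = 5.99 * 138 / 994
M2 = 826.62 / 994
M2 = 0.83160966 mol/L, rounded to 4 dp:

0.8316 mol/L


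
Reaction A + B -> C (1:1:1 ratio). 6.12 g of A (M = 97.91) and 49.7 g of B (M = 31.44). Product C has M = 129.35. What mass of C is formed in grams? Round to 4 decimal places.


Find moles of each reactant; the smaller value is the limiting reagent in a 1:1:1 reaction, so moles_C equals moles of the limiter.
n_A = mass_A / M_A = 6.12 / 97.91 = 0.062506 mol
n_B = mass_B / M_B = 49.7 / 31.44 = 1.580789 mol
Limiting reagent: A (smaller), n_limiting = 0.062506 mol
mass_C = n_limiting * M_C = 0.062506 * 129.35
mass_C = 8.0851511 g, rounded to 4 dp:

8.0852 g


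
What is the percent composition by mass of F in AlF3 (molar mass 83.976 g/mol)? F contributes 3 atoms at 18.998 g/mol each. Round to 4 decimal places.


pct = 100 * (n_elem * M_elem) / M_total
mass_contribution = 3 * 18.998 = 56.994 g/mol
pct = 100 * 56.994 / 83.976
pct = 67.86939125 %, rounded to 4 dp:

67.8694 %


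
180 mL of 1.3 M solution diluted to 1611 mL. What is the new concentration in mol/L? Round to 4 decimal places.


Dilution: M1*V1 = M2*V2, solve for M2.
M2 = M1*V1 / V2
M2 = 1.3 * 180 / 1611
M2 = 234.0 / 1611
M2 = 0.1452514 mol/L, rounded to 4 dp:

0.1453 mol/L


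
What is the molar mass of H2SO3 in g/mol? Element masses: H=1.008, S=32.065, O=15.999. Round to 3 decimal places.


M = sum(count * atomic_mass) over atoms.
M = 2*1.008 + 1*32.065 + 3*15.999
M = 2.016 + 32.065 + 47.997
M = 82.078 g/mol, rounded to 3 dp:

82.078 g/mol


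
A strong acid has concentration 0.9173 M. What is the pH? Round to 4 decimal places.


A strong acid dissociates completely, so [H+] equals the given concentration.
pH = -log10([H+]) = -log10(0.9173)
pH = 0.03748861, rounded to 4 dp:

0.0375


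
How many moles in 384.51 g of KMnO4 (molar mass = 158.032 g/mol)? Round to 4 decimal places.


n = mass / M
n = 384.51 / 158.032
n = 2.43311481 mol, rounded to 4 dp:

2.4331 mol


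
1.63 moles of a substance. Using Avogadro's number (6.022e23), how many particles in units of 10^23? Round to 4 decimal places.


N = n * NA, then divide by 1e23 for the requested units.
N / 1e23 = n * 6.022
N / 1e23 = 1.63 * 6.022
N / 1e23 = 9.81586, rounded to 4 dp:

9.8159


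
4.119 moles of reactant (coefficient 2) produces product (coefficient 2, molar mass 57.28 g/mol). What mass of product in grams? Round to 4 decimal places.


Use the coefficient ratio to convert reactant moles to product moles, then multiply by the product's molar mass.
moles_P = moles_R * (coeff_P / coeff_R) = 4.119 * (2/2) = 4.119
mass_P = moles_P * M_P = 4.119 * 57.28
mass_P = 235.93632 g, rounded to 4 dp:

235.9363 g


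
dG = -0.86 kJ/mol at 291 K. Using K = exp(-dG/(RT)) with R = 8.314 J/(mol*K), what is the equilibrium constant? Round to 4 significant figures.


dG is in kJ/mol; multiply by 1000 to match R in J/(mol*K).
RT = 8.314 * 291 = 2419.374 J/mol
exponent = -dG*1000 / (RT) = -(-0.86*1000) / 2419.374 = 0.35546385
K = exp(0.35546385)
K = 1.4268423, rounded to 4 significant figures:

1.427


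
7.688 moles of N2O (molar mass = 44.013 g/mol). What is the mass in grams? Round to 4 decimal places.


mass = n * M
mass = 7.688 * 44.013
mass = 338.371944 g, rounded to 4 dp:

338.3719 g


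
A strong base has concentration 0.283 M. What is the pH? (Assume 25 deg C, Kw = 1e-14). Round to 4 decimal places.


A strong base dissociates completely, so [OH-] equals the given concentration.
pOH = -log10([OH-]) = -log10(0.283) = 0.548214
pH = 14 - pOH = 14 - 0.548214
pH = 13.451786, rounded to 4 dp:

13.4518


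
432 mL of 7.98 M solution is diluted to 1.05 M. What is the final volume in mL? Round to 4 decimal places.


Dilution: M1*V1 = M2*V2, solve for V2.
V2 = M1*V1 / M2
V2 = 7.98 * 432 / 1.05
V2 = 3447.36 / 1.05
V2 = 3283.2 mL, rounded to 4 dp:

3283.2000 mL


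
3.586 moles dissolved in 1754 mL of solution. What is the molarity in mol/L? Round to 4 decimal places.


Convert volume to liters: V_L = V_mL / 1000.
V_L = 1754 / 1000 = 1.754 L
M = n / V_L = 3.586 / 1.754
M = 2.04446978 mol/L, rounded to 4 dp:

2.0445 mol/L


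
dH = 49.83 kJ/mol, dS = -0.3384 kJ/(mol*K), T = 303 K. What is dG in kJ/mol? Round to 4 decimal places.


Gibbs: dG = dH - T*dS (consistent units, dS already in kJ/(mol*K)).
T*dS = 303 * -0.3384 = -102.5352
dG = 49.83 - (-102.5352)
dG = 152.3652 kJ/mol, rounded to 4 dp:

152.3652 kJ/mol


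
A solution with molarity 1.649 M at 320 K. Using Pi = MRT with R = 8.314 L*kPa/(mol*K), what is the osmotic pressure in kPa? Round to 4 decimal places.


Osmotic pressure (van't Hoff): Pi = M*R*T.
RT = 8.314 * 320 = 2660.48
Pi = 1.649 * 2660.48
Pi = 4387.13152 kPa, rounded to 4 dp:

4387.1315 kPa


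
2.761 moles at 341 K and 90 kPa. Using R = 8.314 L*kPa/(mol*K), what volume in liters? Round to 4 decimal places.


PV = nRT, solve for V = nRT / P.
nRT = 2.761 * 8.314 * 341 = 7827.6393
V = 7827.6393 / 90
V = 86.97377 L, rounded to 4 dp:

86.9738 L


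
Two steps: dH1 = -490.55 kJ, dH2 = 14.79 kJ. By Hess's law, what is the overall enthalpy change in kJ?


Hess's law: enthalpy is a state function, so add the step enthalpies.
dH_total = dH1 + dH2 = -490.55 + (14.79)
dH_total = -475.76 kJ:

-475.76 kJ


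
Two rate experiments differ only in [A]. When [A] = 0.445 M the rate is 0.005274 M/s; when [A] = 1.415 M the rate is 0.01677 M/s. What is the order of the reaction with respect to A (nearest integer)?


Rate is proportional to [A]^n, so rate2/rate1 = ([A]2/[A]1)^n. Take logs to solve for n.
rate2/rate1 = 0.01677 / 0.005274 = 3.1797
[A]2/[A]1 = 1.415 / 0.445 = 3.1798
n = ln(3.1797) / ln(3.1798) = 1.0
Nearest integer order:

1


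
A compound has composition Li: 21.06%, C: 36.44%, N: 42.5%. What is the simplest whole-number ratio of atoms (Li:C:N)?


Assume 100 g of compound, divide each mass% by atomic mass to get moles, then normalize by the smallest to get a raw atom ratio.
Moles per 100 g: Li: 21.06/6.941 = 3.0341, C: 36.44/12.011 = 3.0339, N: 42.5/14.007 = 3.0342
Raw ratio (divide by min = 3.0339): Li: 1.0, C: 1.0, N: 1.0
Multiply by 1 to clear fractions: Li: 1.0 ~= 1, C: 1.0 ~= 1, N: 1.0 ~= 1
Reduce by GCD to get the simplest whole-number ratio:

1:1:1


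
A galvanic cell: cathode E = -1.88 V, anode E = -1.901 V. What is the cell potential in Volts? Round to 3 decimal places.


Standard cell potential: E_cell = E_cathode - E_anode.
E_cell = -1.88 - (-1.901)
E_cell = 0.021 V, rounded to 3 dp:

0.021 V


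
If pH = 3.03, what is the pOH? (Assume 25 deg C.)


At 25 deg C, pH + pOH = 14.
pOH = 14 - pH = 14 - 3.03
pOH = 10.97:

10.97


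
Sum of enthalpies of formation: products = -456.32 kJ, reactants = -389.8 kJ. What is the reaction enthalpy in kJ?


dH_rxn = sum(dH_f products) - sum(dH_f reactants)
dH_rxn = -456.32 - (-389.8)
dH_rxn = -66.52 kJ:

-66.52 kJ


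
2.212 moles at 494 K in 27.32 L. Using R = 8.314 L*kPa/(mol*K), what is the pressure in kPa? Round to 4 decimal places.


PV = nRT, solve for P = nRT / V.
nRT = 2.212 * 8.314 * 494 = 9084.9406
P = 9084.9406 / 27.32
P = 332.53808931 kPa, rounded to 4 dp:

332.5381 kPa


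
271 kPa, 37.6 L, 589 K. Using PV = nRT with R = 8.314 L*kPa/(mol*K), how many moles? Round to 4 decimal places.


PV = nRT, solve for n = PV / (RT).
PV = 271 * 37.6 = 10189.6
RT = 8.314 * 589 = 4896.946
n = 10189.6 / 4896.946
n = 2.0808071 mol, rounded to 4 dp:

2.0808 mol


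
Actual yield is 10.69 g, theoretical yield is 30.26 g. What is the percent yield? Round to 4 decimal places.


% yield = 100 * actual / theoretical
% yield = 100 * 10.69 / 30.26
% yield = 35.32716457 %, rounded to 4 dp:

35.3272 %


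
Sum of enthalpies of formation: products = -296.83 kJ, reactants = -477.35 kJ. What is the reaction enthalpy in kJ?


dH_rxn = sum(dH_f products) - sum(dH_f reactants)
dH_rxn = -296.83 - (-477.35)
dH_rxn = 180.52 kJ:

180.52 kJ


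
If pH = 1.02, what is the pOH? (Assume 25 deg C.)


At 25 deg C, pH + pOH = 14.
pOH = 14 - pH = 14 - 1.02
pOH = 12.98:

12.98


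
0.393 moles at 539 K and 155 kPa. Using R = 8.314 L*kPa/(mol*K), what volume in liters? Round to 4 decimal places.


PV = nRT, solve for V = nRT / P.
nRT = 0.393 * 8.314 * 539 = 1761.1297
V = 1761.1297 / 155
V = 11.3621271 L, rounded to 4 dp:

11.3621 L


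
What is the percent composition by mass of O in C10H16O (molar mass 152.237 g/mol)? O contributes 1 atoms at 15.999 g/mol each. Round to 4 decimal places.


pct = 100 * (n_elem * M_elem) / M_total
mass_contribution = 1 * 15.999 = 15.999 g/mol
pct = 100 * 15.999 / 152.237
pct = 10.50927173 %, rounded to 4 dp:

10.5093 %


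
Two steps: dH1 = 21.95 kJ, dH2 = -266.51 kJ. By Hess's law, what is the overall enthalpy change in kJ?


Hess's law: enthalpy is a state function, so add the step enthalpies.
dH_total = dH1 + dH2 = 21.95 + (-266.51)
dH_total = -244.56 kJ:

-244.56 kJ


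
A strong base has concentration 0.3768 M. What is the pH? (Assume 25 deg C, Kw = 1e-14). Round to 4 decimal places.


A strong base dissociates completely, so [OH-] equals the given concentration.
pOH = -log10([OH-]) = -log10(0.3768) = 0.423889
pH = 14 - pOH = 14 - 0.423889
pH = 13.576111, rounded to 4 dp:

13.5761


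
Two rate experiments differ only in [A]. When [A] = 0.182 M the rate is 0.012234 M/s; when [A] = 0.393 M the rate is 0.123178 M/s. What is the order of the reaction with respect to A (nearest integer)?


Rate is proportional to [A]^n, so rate2/rate1 = ([A]2/[A]1)^n. Take logs to solve for n.
rate2/rate1 = 0.123178 / 0.012234 = 10.0685
[A]2/[A]1 = 0.393 / 0.182 = 2.1593
n = ln(10.0685) / ln(2.1593) = 3.0
Nearest integer order:

3


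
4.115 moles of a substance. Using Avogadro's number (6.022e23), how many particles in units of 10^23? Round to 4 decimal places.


N = n * NA, then divide by 1e23 for the requested units.
N / 1e23 = n * 6.022
N / 1e23 = 4.115 * 6.022
N / 1e23 = 24.78053, rounded to 4 dp:

24.7805


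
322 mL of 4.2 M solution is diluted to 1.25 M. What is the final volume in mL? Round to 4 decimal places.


Dilution: M1*V1 = M2*V2, solve for V2.
V2 = M1*V1 / M2
V2 = 4.2 * 322 / 1.25
V2 = 1352.4 / 1.25
V2 = 1081.92 mL, rounded to 4 dp:

1081.9200 mL


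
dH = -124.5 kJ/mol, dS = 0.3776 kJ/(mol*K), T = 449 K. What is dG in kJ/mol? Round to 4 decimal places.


Gibbs: dG = dH - T*dS (consistent units, dS already in kJ/(mol*K)).
T*dS = 449 * 0.3776 = 169.5424
dG = -124.5 - (169.5424)
dG = -294.0424 kJ/mol, rounded to 4 dp:

-294.0424 kJ/mol


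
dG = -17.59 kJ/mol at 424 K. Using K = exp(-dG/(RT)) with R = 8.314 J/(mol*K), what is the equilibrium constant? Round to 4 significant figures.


dG is in kJ/mol; multiply by 1000 to match R in J/(mol*K).
RT = 8.314 * 424 = 3525.136 J/mol
exponent = -dG*1000 / (RT) = -(-17.59*1000) / 3525.136 = 4.9898784
K = exp(4.9898784)
K = 146.91856, rounded to 4 significant figures:

146.9


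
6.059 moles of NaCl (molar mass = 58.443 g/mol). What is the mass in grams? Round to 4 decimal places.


mass = n * M
mass = 6.059 * 58.443
mass = 354.106137 g, rounded to 4 dp:

354.1061 g


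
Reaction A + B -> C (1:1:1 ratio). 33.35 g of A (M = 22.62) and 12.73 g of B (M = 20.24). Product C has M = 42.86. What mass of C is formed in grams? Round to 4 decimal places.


Find moles of each reactant; the smaller value is the limiting reagent in a 1:1:1 reaction, so moles_C equals moles of the limiter.
n_A = mass_A / M_A = 33.35 / 22.62 = 1.474359 mol
n_B = mass_B / M_B = 12.73 / 20.24 = 0.628953 mol
Limiting reagent: B (smaller), n_limiting = 0.628953 mol
mass_C = n_limiting * M_C = 0.628953 * 42.86
mass_C = 26.95692558 g, rounded to 4 dp:

26.9569 g


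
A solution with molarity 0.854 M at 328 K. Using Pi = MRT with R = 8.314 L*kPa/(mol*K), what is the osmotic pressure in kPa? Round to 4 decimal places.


Osmotic pressure (van't Hoff): Pi = M*R*T.
RT = 8.314 * 328 = 2726.992
Pi = 0.854 * 2726.992
Pi = 2328.851168 kPa, rounded to 4 dp:

2328.8512 kPa


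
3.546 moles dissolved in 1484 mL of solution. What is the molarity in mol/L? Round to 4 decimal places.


Convert volume to liters: V_L = V_mL / 1000.
V_L = 1484 / 1000 = 1.484 L
M = n / V_L = 3.546 / 1.484
M = 2.38948787 mol/L, rounded to 4 dp:

2.3895 mol/L


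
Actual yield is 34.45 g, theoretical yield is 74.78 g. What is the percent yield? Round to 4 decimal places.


% yield = 100 * actual / theoretical
% yield = 100 * 34.45 / 74.78
% yield = 46.0684675 %, rounded to 4 dp:

46.0685 %


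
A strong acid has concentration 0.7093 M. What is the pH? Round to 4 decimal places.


A strong acid dissociates completely, so [H+] equals the given concentration.
pH = -log10([H+]) = -log10(0.7093)
pH = 0.14917004, rounded to 4 dp:

0.1492


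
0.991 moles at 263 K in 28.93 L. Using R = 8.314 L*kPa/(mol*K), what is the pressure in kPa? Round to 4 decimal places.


PV = nRT, solve for P = nRT / V.
nRT = 0.991 * 8.314 * 263 = 2166.9028
P = 2166.9028 / 28.93
P = 74.90158313 kPa, rounded to 4 dp:

74.9016 kPa


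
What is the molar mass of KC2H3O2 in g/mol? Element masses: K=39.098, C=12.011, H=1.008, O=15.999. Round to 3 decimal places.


M = sum(count * atomic_mass) over atoms.
M = 1*39.098 + 2*12.011 + 3*1.008 + 2*15.999
M = 39.098 + 24.022 + 3.024 + 31.998
M = 98.142 g/mol, rounded to 3 dp:

98.142 g/mol


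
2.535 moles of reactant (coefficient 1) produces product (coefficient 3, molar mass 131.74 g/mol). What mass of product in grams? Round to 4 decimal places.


Use the coefficient ratio to convert reactant moles to product moles, then multiply by the product's molar mass.
moles_P = moles_R * (coeff_P / coeff_R) = 2.535 * (3/1) = 7.605
mass_P = moles_P * M_P = 7.605 * 131.74
mass_P = 1001.8827 g, rounded to 4 dp:

1001.8827 g


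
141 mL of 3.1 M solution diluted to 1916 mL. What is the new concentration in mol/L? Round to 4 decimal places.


Dilution: M1*V1 = M2*V2, solve for M2.
M2 = M1*V1 / V2
M2 = 3.1 * 141 / 1916
M2 = 437.1 / 1916
M2 = 0.22813152 mol/L, rounded to 4 dp:

0.2281 mol/L


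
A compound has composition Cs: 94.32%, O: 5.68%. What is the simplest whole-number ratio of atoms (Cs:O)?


Assume 100 g of compound, divide each mass% by atomic mass to get moles, then normalize by the smallest to get a raw atom ratio.
Moles per 100 g: Cs: 94.32/132.905 = 0.7097, O: 5.68/15.999 = 0.355
Raw ratio (divide by min = 0.355): Cs: 1.999, O: 1.0
Multiply by 1 to clear fractions: Cs: 1.999 ~= 2, O: 1.0 ~= 1
Reduce by GCD to get the simplest whole-number ratio:

2:1


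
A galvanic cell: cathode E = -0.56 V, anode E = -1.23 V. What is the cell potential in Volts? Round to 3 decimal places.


Standard cell potential: E_cell = E_cathode - E_anode.
E_cell = -0.56 - (-1.23)
E_cell = 0.67 V, rounded to 3 dp:

0.670 V


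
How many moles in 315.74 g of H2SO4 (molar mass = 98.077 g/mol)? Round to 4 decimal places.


n = mass / M
n = 315.74 / 98.077
n = 3.21930728 mol, rounded to 4 dp:

3.2193 mol


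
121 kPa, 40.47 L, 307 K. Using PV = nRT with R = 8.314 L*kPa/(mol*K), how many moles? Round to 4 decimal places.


PV = nRT, solve for n = PV / (RT).
PV = 121 * 40.47 = 4896.87
RT = 8.314 * 307 = 2552.398
n = 4896.87 / 2552.398
n = 1.918537 mol, rounded to 4 dp:

1.9185 mol


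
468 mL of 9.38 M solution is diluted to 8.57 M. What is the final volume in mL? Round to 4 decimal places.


Dilution: M1*V1 = M2*V2, solve for V2.
V2 = M1*V1 / M2
V2 = 9.38 * 468 / 8.57
V2 = 4389.84 / 8.57
V2 = 512.23337223 mL, rounded to 4 dp:

512.2334 mL


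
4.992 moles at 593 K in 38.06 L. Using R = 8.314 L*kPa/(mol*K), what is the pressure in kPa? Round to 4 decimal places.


PV = nRT, solve for P = nRT / V.
nRT = 4.992 * 8.314 * 593 = 24611.5684
P = 24611.5684 / 38.06
P = 646.65182344 kPa, rounded to 4 dp:

646.6518 kPa


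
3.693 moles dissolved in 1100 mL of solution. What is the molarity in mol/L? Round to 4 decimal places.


Convert volume to liters: V_L = V_mL / 1000.
V_L = 1100 / 1000 = 1.1 L
M = n / V_L = 3.693 / 1.1
M = 3.35727273 mol/L, rounded to 4 dp:

3.3573 mol/L


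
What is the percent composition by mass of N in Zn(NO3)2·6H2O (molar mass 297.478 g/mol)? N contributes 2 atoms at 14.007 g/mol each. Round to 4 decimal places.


pct = 100 * (n_elem * M_elem) / M_total
mass_contribution = 2 * 14.007 = 28.014 g/mol
pct = 100 * 28.014 / 297.478
pct = 9.41716698 %, rounded to 4 dp:

9.4172 %


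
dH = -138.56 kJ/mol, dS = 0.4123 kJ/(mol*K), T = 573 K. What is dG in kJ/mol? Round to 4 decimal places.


Gibbs: dG = dH - T*dS (consistent units, dS already in kJ/(mol*K)).
T*dS = 573 * 0.4123 = 236.2479
dG = -138.56 - (236.2479)
dG = -374.8079 kJ/mol, rounded to 4 dp:

-374.8079 kJ/mol


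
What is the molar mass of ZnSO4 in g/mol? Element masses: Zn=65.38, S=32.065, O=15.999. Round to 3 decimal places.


M = sum(count * atomic_mass) over atoms.
M = 1*65.38 + 1*32.065 + 4*15.999
M = 65.38 + 32.065 + 63.996
M = 161.441 g/mol, rounded to 3 dp:

161.441 g/mol
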